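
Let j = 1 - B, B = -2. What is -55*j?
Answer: -165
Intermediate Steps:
j = 3 (j = 1 - 1*(-2) = 1 + 2 = 3)
-55*j = -55*3 = -165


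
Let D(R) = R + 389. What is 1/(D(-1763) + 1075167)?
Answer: 1/1073793 ≈ 9.3128e-7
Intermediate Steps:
D(R) = 389 + R
1/(D(-1763) + 1075167) = 1/((389 - 1763) + 1075167) = 1/(-1374 + 1075167) = 1/1073793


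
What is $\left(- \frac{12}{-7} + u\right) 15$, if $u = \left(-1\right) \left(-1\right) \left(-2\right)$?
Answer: $- \frac{30}{7} \approx -4.2857$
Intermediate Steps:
$u = -2$ ($u = 1 \left(-2\right) = -2$)
$\left(- \frac{12}{-7} + u\right) 15 = \left(- \frac{12}{-7} - 2\right) 15 = \left(\left(-12\right) \left(- \frac{1}{7}\right) - 2\right) 15 = \left(\frac{12}{7} - 2\right) 15 = \left(- \frac{2}{7}\right) 15 = - \frac{30}{7}$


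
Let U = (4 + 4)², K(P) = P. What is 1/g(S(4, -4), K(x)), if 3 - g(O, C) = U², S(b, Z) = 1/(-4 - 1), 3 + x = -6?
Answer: -1/4093 ≈ -0.00024432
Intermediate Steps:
x = -9 (x = -3 - 6 = -9)
S(b, Z) = -⅕ (S(b, Z) = 1/(-5) = -⅕)
U = 64 (U = 8² = 64)
g(O, C) = -4093 (g(O, C) = 3 - 1*64² = 3 - 1*4096 = 3 - 4096 = -4093)
1/g(S(4, -4), K(x)) = 1/(-4093) = -1/4093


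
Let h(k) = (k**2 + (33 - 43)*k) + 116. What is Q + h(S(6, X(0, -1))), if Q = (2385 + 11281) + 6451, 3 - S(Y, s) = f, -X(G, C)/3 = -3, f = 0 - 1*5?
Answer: 20217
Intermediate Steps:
f = -5 (f = 0 - 5 = -5)
X(G, C) = 9 (X(G, C) = -3*(-3) = 9)
S(Y, s) = 8 (S(Y, s) = 3 - 1*(-5) = 3 + 5 = 8)
h(k) = 116 + k**2 - 10*k (h(k) = (k**2 - 10*k) + 116 = 116 + k**2 - 10*k)
Q = 20117 (Q = 13666 + 6451 = 20117)
Q + h(S(6, X(0, -1))) = 20117 + (116 + 8**2 - 10*8) = 20117 + (116 + 64 - 80) = 20117 + 100 = 20217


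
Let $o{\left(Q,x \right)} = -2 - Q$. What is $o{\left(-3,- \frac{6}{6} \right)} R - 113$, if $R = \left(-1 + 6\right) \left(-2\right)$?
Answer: $-123$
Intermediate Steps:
$R = -10$ ($R = 5 \left(-2\right) = -10$)
$o{\left(-3,- \frac{6}{6} \right)} R - 113 = \left(-2 - -3\right) \left(-10\right) - 113 = \left(-2 + 3\right) \left(-10\right) - 113 = 1 \left(-10\right) - 113 = -10 - 113 = -123$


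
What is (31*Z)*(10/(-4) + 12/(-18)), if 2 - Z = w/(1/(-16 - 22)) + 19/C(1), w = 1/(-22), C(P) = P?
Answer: 60667/33 ≈ 1838.4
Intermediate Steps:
w = -1/22 ≈ -0.045455
Z = -206/11 (Z = 2 - (-1/(22*(1/(-16 - 22))) + 19/1) = 2 - (-1/(22*(1/(-38))) + 19*1) = 2 - (-1/(22*(-1/38)) + 19) = 2 - (-1/22*(-38) + 19) = 2 - (19/11 + 19) = 2 - 1*228/11 = 2 - 228/11 = -206/11 ≈ -18.727)
(31*Z)*(10/(-4) + 12/(-18)) = (31*(-206/11))*(10/(-4) + 12/(-18)) = -6386*(10*(-¼) + 12*(-1/18))/11 = -6386*(-5/2 - ⅔)/11 = -6386/11*(-19/6) = 60667/33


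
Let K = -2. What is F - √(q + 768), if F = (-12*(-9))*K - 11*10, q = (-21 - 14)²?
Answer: -326 - √1993 ≈ -370.64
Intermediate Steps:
q = 1225 (q = (-35)² = 1225)
F = -326 (F = -12*(-9)*(-2) - 11*10 = 108*(-2) - 1*110 = -216 - 110 = -326)
F - √(q + 768) = -326 - √(1225 + 768) = -326 - √1993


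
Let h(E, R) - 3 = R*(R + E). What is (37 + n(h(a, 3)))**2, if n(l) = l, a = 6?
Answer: 4489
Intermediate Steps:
h(E, R) = 3 + R*(E + R) (h(E, R) = 3 + R*(R + E) = 3 + R*(E + R))
(37 + n(h(a, 3)))**2 = (37 + (3 + 3**2 + 6*3))**2 = (37 + (3 + 9 + 18))**2 = (37 + 30)**2 = 67**2 = 4489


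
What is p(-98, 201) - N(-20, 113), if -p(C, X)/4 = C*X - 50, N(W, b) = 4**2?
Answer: 78976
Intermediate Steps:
N(W, b) = 16
p(C, X) = 200 - 4*C*X (p(C, X) = -4*(C*X - 50) = -4*(-50 + C*X) = 200 - 4*C*X)
p(-98, 201) - N(-20, 113) = (200 - 4*(-98)*201) - 1*16 = (200 + 78792) - 16 = 78992 - 16 = 78976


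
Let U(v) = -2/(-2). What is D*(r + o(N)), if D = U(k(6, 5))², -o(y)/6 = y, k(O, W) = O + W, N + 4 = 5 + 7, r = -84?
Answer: -132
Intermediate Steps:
N = 8 (N = -4 + (5 + 7) = -4 + 12 = 8)
o(y) = -6*y
U(v) = 1 (U(v) = -2*(-½) = 1)
D = 1 (D = 1² = 1)
D*(r + o(N)) = 1*(-84 - 6*8) = 1*(-84 - 48) = 1*(-132) = -132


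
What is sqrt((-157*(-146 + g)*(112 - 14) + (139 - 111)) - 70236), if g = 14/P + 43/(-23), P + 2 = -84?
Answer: 2*sqrt(539780433362)/989 ≈ 1485.7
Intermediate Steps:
P = -86 (P = -2 - 84 = -86)
g = -2010/989 (g = 14/(-86) + 43/(-23) = 14*(-1/86) + 43*(-1/23) = -7/43 - 43/23 = -2010/989 ≈ -2.0324)
sqrt((-157*(-146 + g)*(112 - 14) + (139 - 111)) - 70236) = sqrt((-157*(-146 - 2010/989)*(112 - 14) + (139 - 111)) - 70236) = sqrt((-(-22985428)*98/989 + 28) - 70236) = sqrt((-157*(-14347592/989) + 28) - 70236) = sqrt((2252571944/989 + 28) - 70236) = sqrt(2252599636/989 - 70236) = sqrt(2183136232/989) = 2*sqrt(539780433362)/989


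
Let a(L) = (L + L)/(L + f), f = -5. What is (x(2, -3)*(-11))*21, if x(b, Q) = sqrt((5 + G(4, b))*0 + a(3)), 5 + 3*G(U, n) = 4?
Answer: -231*I*sqrt(3) ≈ -400.1*I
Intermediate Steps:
G(U, n) = -1/3 (G(U, n) = -5/3 + (1/3)*4 = -5/3 + 4/3 = -1/3)
a(L) = 2*L/(-5 + L) (a(L) = (L + L)/(L - 5) = (2*L)/(-5 + L) = 2*L/(-5 + L))
x(b, Q) = I*sqrt(3) (x(b, Q) = sqrt((5 - 1/3)*0 + 2*3/(-5 + 3)) = sqrt((14/3)*0 + 2*3/(-2)) = sqrt(0 + 2*3*(-1/2)) = sqrt(0 - 3) = sqrt(-3) = I*sqrt(3))
(x(2, -3)*(-11))*21 = ((I*sqrt(3))*(-11))*21 = -11*I*sqrt(3)*21 = -231*I*sqrt(3)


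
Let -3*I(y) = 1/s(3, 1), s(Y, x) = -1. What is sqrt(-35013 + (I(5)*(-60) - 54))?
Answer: I*sqrt(35087) ≈ 187.32*I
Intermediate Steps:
I(y) = 1/3 (I(y) = -1/3/(-1) = -1/3*(-1) = 1/3)
sqrt(-35013 + (I(5)*(-60) - 54)) = sqrt(-35013 + ((1/3)*(-60) - 54)) = sqrt(-35013 + (-20 - 54)) = sqrt(-35013 - 74) = sqrt(-35087) = I*sqrt(35087)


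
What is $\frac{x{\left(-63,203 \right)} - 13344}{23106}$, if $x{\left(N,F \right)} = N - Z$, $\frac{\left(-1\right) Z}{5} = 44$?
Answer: $- \frac{13187}{23106} \approx -0.57072$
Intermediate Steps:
$Z = -220$ ($Z = \left(-5\right) 44 = -220$)
$x{\left(N,F \right)} = 220 + N$ ($x{\left(N,F \right)} = N - -220 = N + 220 = 220 + N$)
$\frac{x{\left(-63,203 \right)} - 13344}{23106} = \frac{\left(220 - 63\right) - 13344}{23106} = \left(157 - 13344\right) \frac{1}{23106} = \left(-13187\right) \frac{1}{23106} = - \frac{13187}{23106}$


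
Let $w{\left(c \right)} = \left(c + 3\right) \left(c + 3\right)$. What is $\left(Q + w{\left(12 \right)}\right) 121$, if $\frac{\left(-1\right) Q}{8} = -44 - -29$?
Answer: $41745$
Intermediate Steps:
$Q = 120$ ($Q = - 8 \left(-44 - -29\right) = - 8 \left(-44 + 29\right) = \left(-8\right) \left(-15\right) = 120$)
$w{\left(c \right)} = \left(3 + c\right)^{2}$ ($w{\left(c \right)} = \left(3 + c\right) \left(3 + c\right) = \left(3 + c\right)^{2}$)
$\left(Q + w{\left(12 \right)}\right) 121 = \left(120 + \left(3 + 12\right)^{2}\right) 121 = \left(120 + 15^{2}\right) 121 = \left(120 + 225\right) 121 = 345 \cdot 121 = 41745$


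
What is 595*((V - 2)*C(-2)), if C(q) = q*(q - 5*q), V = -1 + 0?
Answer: 28560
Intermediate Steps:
V = -1
C(q) = -4*q² (C(q) = q*(-4*q) = -4*q²)
595*((V - 2)*C(-2)) = 595*((-1 - 2)*(-4*(-2)²)) = 595*(-(-12)*4) = 595*(-3*(-16)) = 595*48 = 28560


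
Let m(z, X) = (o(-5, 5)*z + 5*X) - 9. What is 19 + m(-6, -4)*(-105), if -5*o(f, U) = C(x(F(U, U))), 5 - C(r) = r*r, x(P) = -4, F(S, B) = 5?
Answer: 4450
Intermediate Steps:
C(r) = 5 - r² (C(r) = 5 - r*r = 5 - r²)
o(f, U) = 11/5 (o(f, U) = -(5 - 1*(-4)²)/5 = -(5 - 1*16)/5 = -(5 - 16)/5 = -⅕*(-11) = 11/5)
m(z, X) = -9 + 5*X + 11*z/5 (m(z, X) = (11*z/5 + 5*X) - 9 = (5*X + 11*z/5) - 9 = -9 + 5*X + 11*z/5)
19 + m(-6, -4)*(-105) = 19 + (-9 + 5*(-4) + (11/5)*(-6))*(-105) = 19 + (-9 - 20 - 66/5)*(-105) = 19 - 211/5*(-105) = 19 + 4431 = 4450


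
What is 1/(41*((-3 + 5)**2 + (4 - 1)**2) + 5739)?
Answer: 1/6272 ≈ 0.00015944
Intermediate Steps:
1/(41*((-3 + 5)**2 + (4 - 1)**2) + 5739) = 1/(41*(2**2 + 3**2) + 5739) = 1/(41*(4 + 9) + 5739) = 1/(41*13 + 5739) = 1/(533 + 5739) = 1/6272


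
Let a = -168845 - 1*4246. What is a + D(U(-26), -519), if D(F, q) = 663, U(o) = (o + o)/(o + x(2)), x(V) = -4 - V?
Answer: -172428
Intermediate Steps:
U(o) = 2*o/(-6 + o) (U(o) = (o + o)/(o + (-4 - 1*2)) = (2*o)/(o + (-4 - 2)) = (2*o)/(o - 6) = (2*o)/(-6 + o) = 2*o/(-6 + o))
a = -173091 (a = -168845 - 4246 = -173091)
a + D(U(-26), -519) = -173091 + 663 = -172428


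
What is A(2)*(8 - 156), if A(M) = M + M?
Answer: -592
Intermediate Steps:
A(M) = 2*M
A(2)*(8 - 156) = (2*2)*(8 - 156) = 4*(-148) = -592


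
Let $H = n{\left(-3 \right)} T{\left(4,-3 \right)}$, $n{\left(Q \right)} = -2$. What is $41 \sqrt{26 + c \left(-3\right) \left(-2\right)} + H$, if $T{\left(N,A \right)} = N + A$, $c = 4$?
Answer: $-2 + 205 \sqrt{2} \approx 287.91$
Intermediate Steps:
$T{\left(N,A \right)} = A + N$
$H = -2$ ($H = - 2 \left(-3 + 4\right) = \left(-2\right) 1 = -2$)
$41 \sqrt{26 + c \left(-3\right) \left(-2\right)} + H = 41 \sqrt{26 + 4 \left(-3\right) \left(-2\right)} - 2 = 41 \sqrt{26 - -24} - 2 = 41 \sqrt{26 + 24} - 2 = 41 \sqrt{50} - 2 = 41 \cdot 5 \sqrt{2} - 2 = 205 \sqrt{2} - 2 = -2 + 205 \sqrt{2}$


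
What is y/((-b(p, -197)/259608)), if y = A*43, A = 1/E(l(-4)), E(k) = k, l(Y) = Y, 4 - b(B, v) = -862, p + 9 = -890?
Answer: 1395393/433 ≈ 3222.6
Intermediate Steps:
p = -899 (p = -9 - 890 = -899)
b(B, v) = 866 (b(B, v) = 4 - 1*(-862) = 4 + 862 = 866)
A = -1/4 (A = 1/(-4) = -1/4 ≈ -0.25000)
y = -43/4 (y = -1/4*43 = -43/4 ≈ -10.750)
y/((-b(p, -197)/259608)) = -43/(4*((-866/259608))) = -43/(4*((-1*433/129804))) = -43/(4*(-433/129804)) = -43/4*(-129804/433) = 1395393/433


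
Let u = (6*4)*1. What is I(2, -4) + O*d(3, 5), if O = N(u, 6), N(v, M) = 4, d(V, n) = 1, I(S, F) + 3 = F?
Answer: -3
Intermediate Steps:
u = 24 (u = 24*1 = 24)
I(S, F) = -3 + F
O = 4
I(2, -4) + O*d(3, 5) = (-3 - 4) + 4*1 = -7 + 4 = -3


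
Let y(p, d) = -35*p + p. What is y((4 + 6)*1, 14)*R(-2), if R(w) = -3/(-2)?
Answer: -510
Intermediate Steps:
y(p, d) = -34*p
R(w) = 3/2 (R(w) = -3*(-½) = 3/2)
y((4 + 6)*1, 14)*R(-2) = -34*(4 + 6)*(3/2) = -340*(3/2) = -34*10*(3/2) = -340*3/2 = -510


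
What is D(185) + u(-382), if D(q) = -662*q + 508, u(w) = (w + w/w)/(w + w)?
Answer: -93178587/764 ≈ -1.2196e+5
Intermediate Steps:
u(w) = (1 + w)/(2*w) (u(w) = (w + 1)/((2*w)) = (1 + w)*(1/(2*w)) = (1 + w)/(2*w))
D(q) = 508 - 662*q
D(185) + u(-382) = (508 - 662*185) + (½)*(1 - 382)/(-382) = (508 - 122470) + (½)*(-1/382)*(-381) = -121962 + 381/764 = -93178587/764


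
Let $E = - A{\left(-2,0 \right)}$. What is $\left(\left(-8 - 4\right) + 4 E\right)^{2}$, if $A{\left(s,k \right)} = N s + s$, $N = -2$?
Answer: $400$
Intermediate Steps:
$A{\left(s,k \right)} = - s$ ($A{\left(s,k \right)} = - 2 s + s = - s$)
$E = -2$ ($E = - \left(-1\right) \left(-2\right) = \left(-1\right) 2 = -2$)
$\left(\left(-8 - 4\right) + 4 E\right)^{2} = \left(\left(-8 - 4\right) + 4 \left(-2\right)\right)^{2} = \left(\left(-8 - 4\right) - 8\right)^{2} = \left(-12 - 8\right)^{2} = \left(-20\right)^{2} = 400$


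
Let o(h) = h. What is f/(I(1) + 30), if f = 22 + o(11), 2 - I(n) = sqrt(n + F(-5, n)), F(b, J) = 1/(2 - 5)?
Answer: 1584/1535 + 33*sqrt(6)/3070 ≈ 1.0583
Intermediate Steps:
F(b, J) = -1/3 (F(b, J) = 1/(-3) = -1/3)
I(n) = 2 - sqrt(-1/3 + n) (I(n) = 2 - sqrt(n - 1/3) = 2 - sqrt(-1/3 + n))
f = 33 (f = 22 + 11 = 33)
f/(I(1) + 30) = 33/((2 - sqrt(-3 + 9*1)/3) + 30) = 33/((2 - sqrt(-3 + 9)/3) + 30) = 33/((2 - sqrt(6)/3) + 30) = 33/(32 - sqrt(6)/3)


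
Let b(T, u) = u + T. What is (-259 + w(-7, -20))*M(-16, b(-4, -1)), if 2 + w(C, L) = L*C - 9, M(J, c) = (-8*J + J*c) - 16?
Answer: -24960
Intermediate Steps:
b(T, u) = T + u
M(J, c) = -16 - 8*J + J*c
w(C, L) = -11 + C*L (w(C, L) = -2 + (L*C - 9) = -2 + (C*L - 9) = -2 + (-9 + C*L) = -11 + C*L)
(-259 + w(-7, -20))*M(-16, b(-4, -1)) = (-259 + (-11 - 7*(-20)))*(-16 - 8*(-16) - 16*(-4 - 1)) = (-259 + (-11 + 140))*(-16 + 128 - 16*(-5)) = (-259 + 129)*(-16 + 128 + 80) = -130*192 = -24960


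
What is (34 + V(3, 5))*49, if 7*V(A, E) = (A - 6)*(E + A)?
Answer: 1498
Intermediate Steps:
V(A, E) = (-6 + A)*(A + E)/7 (V(A, E) = ((A - 6)*(E + A))/7 = ((-6 + A)*(A + E))/7 = (-6 + A)*(A + E)/7)
(34 + V(3, 5))*49 = (34 + (-6/7*3 - 6/7*5 + (1/7)*3**2 + (1/7)*3*5))*49 = (34 + (-18/7 - 30/7 + (1/7)*9 + 15/7))*49 = (34 + (-18/7 - 30/7 + 9/7 + 15/7))*49 = (34 - 24/7)*49 = (214/7)*49 = 1498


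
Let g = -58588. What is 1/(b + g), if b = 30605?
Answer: -1/27983 ≈ -3.5736e-5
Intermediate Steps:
1/(b + g) = 1/(30605 - 58588) = 1/(-27983) = -1/27983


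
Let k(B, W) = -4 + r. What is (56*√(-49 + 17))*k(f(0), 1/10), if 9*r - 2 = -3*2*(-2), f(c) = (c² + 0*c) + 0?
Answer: -4928*I*√2/9 ≈ -774.36*I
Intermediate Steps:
f(c) = c² (f(c) = (c² + 0) + 0 = c² + 0 = c²)
r = 14/9 (r = 2/9 + (-3*2*(-2))/9 = 2/9 + (-6*(-2))/9 = 2/9 + (⅑)*12 = 2/9 + 4/3 = 14/9 ≈ 1.5556)
k(B, W) = -22/9 (k(B, W) = -4 + 14/9 = -22/9)
(56*√(-49 + 17))*k(f(0), 1/10) = (56*√(-49 + 17))*(-22/9) = (56*√(-32))*(-22/9) = (56*(4*I*√2))*(-22/9) = (224*I*√2)*(-22/9) = -4928*I*√2/9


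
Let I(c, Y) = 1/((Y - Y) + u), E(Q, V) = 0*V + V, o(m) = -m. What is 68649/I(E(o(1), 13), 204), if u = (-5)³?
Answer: -8581125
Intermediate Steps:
u = -125
E(Q, V) = V (E(Q, V) = 0 + V = V)
I(c, Y) = -1/125 (I(c, Y) = 1/((Y - Y) - 125) = 1/(0 - 125) = 1/(-125) = -1/125)
68649/I(E(o(1), 13), 204) = 68649/(-1/125) = 68649*(-125) = -8581125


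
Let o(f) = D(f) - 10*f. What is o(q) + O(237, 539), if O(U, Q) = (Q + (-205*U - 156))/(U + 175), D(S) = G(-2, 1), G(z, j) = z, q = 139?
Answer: -310853/206 ≈ -1509.0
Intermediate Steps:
D(S) = -2
o(f) = -2 - 10*f
O(U, Q) = (-156 + Q - 205*U)/(175 + U) (O(U, Q) = (Q + (-156 - 205*U))/(175 + U) = (-156 + Q - 205*U)/(175 + U))
o(q) + O(237, 539) = (-2 - 10*139) + (-156 + 539 - 205*237)/(175 + 237) = (-2 - 1390) + (-156 + 539 - 48585)/412 = -1392 + (1/412)*(-48202) = -1392 - 24101/206 = -310853/206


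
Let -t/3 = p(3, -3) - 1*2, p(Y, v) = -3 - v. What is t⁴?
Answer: 1296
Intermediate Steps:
t = 6 (t = -3*((-3 - 1*(-3)) - 1*2) = -3*((-3 + 3) - 2) = -3*(0 - 2) = -3*(-2) = 6)
t⁴ = 6⁴ = 1296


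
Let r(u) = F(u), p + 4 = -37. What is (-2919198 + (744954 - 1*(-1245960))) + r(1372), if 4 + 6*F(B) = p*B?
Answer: -937660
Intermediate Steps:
p = -41 (p = -4 - 37 = -41)
F(B) = -⅔ - 41*B/6 (F(B) = -⅔ + (-41*B)/6 = -⅔ - 41*B/6)
r(u) = -⅔ - 41*u/6
(-2919198 + (744954 - 1*(-1245960))) + r(1372) = (-2919198 + (744954 - 1*(-1245960))) + (-⅔ - 41/6*1372) = (-2919198 + (744954 + 1245960)) + (-⅔ - 28126/3) = (-2919198 + 1990914) - 9376 = -928284 - 9376 = -937660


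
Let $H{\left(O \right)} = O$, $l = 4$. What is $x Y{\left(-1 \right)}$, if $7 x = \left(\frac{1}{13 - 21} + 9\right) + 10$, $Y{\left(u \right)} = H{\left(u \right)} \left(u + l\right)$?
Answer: $- \frac{453}{56} \approx -8.0893$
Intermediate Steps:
$Y{\left(u \right)} = u \left(4 + u\right)$ ($Y{\left(u \right)} = u \left(u + 4\right) = u \left(4 + u\right)$)
$x = \frac{151}{56}$ ($x = \frac{\left(\frac{1}{13 - 21} + 9\right) + 10}{7} = \frac{\left(\frac{1}{-8} + 9\right) + 10}{7} = \frac{\left(- \frac{1}{8} + 9\right) + 10}{7} = \frac{\frac{71}{8} + 10}{7} = \frac{1}{7} \cdot \frac{151}{8} = \frac{151}{56} \approx 2.6964$)
$x Y{\left(-1 \right)} = \frac{151 \left(- (4 - 1)\right)}{56} = \frac{151 \left(\left(-1\right) 3\right)}{56} = \frac{151}{56} \left(-3\right) = - \frac{453}{56}$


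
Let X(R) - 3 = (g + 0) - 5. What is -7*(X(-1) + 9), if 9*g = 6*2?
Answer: -175/3 ≈ -58.333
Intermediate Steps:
g = 4/3 (g = (6*2)/9 = (⅑)*12 = 4/3 ≈ 1.3333)
X(R) = -⅔ (X(R) = 3 + ((4/3 + 0) - 5) = 3 + (4/3 - 5) = 3 - 11/3 = -⅔)
-7*(X(-1) + 9) = -7*(-⅔ + 9) = -7*25/3 = -175/3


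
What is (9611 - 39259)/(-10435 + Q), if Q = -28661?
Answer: 3706/4887 ≈ 0.75834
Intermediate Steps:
(9611 - 39259)/(-10435 + Q) = (9611 - 39259)/(-10435 - 28661) = -29648/(-39096) = -29648*(-1/39096) = 3706/4887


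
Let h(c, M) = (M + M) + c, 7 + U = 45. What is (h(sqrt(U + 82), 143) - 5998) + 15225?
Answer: 9513 + 2*sqrt(30) ≈ 9524.0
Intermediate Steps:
U = 38 (U = -7 + 45 = 38)
h(c, M) = c + 2*M (h(c, M) = 2*M + c = c + 2*M)
(h(sqrt(U + 82), 143) - 5998) + 15225 = ((sqrt(38 + 82) + 2*143) - 5998) + 15225 = ((sqrt(120) + 286) - 5998) + 15225 = ((2*sqrt(30) + 286) - 5998) + 15225 = ((286 + 2*sqrt(30)) - 5998) + 15225 = (-5712 + 2*sqrt(30)) + 15225 = 9513 + 2*sqrt(30)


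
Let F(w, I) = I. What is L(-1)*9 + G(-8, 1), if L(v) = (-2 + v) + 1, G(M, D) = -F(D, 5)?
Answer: -23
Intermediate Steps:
G(M, D) = -5 (G(M, D) = -1*5 = -5)
L(v) = -1 + v
L(-1)*9 + G(-8, 1) = (-1 - 1)*9 - 5 = -2*9 - 5 = -18 - 5 = -23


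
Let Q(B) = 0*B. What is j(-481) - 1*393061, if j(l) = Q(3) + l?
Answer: -393542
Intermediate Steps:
Q(B) = 0
j(l) = l (j(l) = 0 + l = l)
j(-481) - 1*393061 = -481 - 1*393061 = -481 - 393061 = -393542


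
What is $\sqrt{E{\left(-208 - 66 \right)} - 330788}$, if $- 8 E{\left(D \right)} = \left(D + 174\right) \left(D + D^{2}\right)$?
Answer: $\sqrt{604237} \approx 777.33$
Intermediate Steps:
$E{\left(D \right)} = - \frac{\left(174 + D\right) \left(D + D^{2}\right)}{8}$ ($E{\left(D \right)} = - \frac{\left(D + 174\right) \left(D + D^{2}\right)}{8} = - \frac{\left(174 + D\right) \left(D + D^{2}\right)}{8}$)
$\sqrt{E{\left(-208 - 66 \right)} - 330788} = \sqrt{- \frac{\left(-208 - 66\right) \left(174 + \left(-208 - 66\right)^{2} + 175 \left(-208 - 66\right)\right)}{8} - 330788} = \sqrt{\left(- \frac{1}{8}\right) \left(-274\right) \left(174 + \left(-274\right)^{2} + 175 \left(-274\right)\right) - 330788} = \sqrt{\left(- \frac{1}{8}\right) \left(-274\right) \left(174 + 75076 - 47950\right) - 330788} = \sqrt{\left(- \frac{1}{8}\right) \left(-274\right) 27300 - 330788} = \sqrt{935025 - 330788} = \sqrt{604237}$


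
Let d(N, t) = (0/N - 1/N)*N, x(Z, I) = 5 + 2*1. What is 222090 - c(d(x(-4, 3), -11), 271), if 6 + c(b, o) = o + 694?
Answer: 221131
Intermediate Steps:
x(Z, I) = 7 (x(Z, I) = 5 + 2 = 7)
d(N, t) = -1 (d(N, t) = (0 - 1/N)*N = (-1/N)*N = -1)
c(b, o) = 688 + o (c(b, o) = -6 + (o + 694) = -6 + (694 + o) = 688 + o)
222090 - c(d(x(-4, 3), -11), 271) = 222090 - (688 + 271) = 222090 - 1*959 = 222090 - 959 = 221131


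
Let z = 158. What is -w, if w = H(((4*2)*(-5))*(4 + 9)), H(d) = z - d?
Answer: -678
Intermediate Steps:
H(d) = 158 - d
w = 678 (w = 158 - (4*2)*(-5)*(4 + 9) = 158 - 8*(-5)*13 = 158 - (-40)*13 = 158 - 1*(-520) = 158 + 520 = 678)
-w = -1*678 = -678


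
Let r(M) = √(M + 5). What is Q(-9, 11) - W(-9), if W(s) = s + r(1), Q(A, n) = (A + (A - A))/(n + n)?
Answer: 189/22 - √6 ≈ 6.1414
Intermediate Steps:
r(M) = √(5 + M)
Q(A, n) = A/(2*n) (Q(A, n) = (A + 0)/((2*n)) = A*(1/(2*n)) = A/(2*n))
W(s) = s + √6 (W(s) = s + √(5 + 1) = s + √6)
Q(-9, 11) - W(-9) = (½)*(-9)/11 - (-9 + √6) = (½)*(-9)*(1/11) + (9 - √6) = -9/22 + (9 - √6) = 189/22 - √6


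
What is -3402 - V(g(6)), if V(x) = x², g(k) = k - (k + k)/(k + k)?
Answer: -3427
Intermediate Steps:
g(k) = -1 + k (g(k) = k - 2*k/(2*k) = k - 2*k*1/(2*k) = k - 1*1 = k - 1 = -1 + k)
-3402 - V(g(6)) = -3402 - (-1 + 6)² = -3402 - 1*5² = -3402 - 1*25 = -3402 - 25 = -3427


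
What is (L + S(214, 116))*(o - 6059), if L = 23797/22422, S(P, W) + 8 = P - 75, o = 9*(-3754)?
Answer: -117984192755/22422 ≈ -5.2620e+6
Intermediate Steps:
o = -33786
S(P, W) = -83 + P (S(P, W) = -8 + (P - 75) = -8 + (-75 + P) = -83 + P)
L = 23797/22422 (L = 23797*(1/22422) = 23797/22422 ≈ 1.0613)
(L + S(214, 116))*(o - 6059) = (23797/22422 + (-83 + 214))*(-33786 - 6059) = (23797/22422 + 131)*(-39845) = (2961079/22422)*(-39845) = -117984192755/22422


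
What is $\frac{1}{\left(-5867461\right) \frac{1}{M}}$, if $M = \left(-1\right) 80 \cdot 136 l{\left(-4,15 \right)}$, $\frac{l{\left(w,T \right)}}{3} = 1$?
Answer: $\frac{32640}{5867461} \approx 0.0055629$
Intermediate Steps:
$l{\left(w,T \right)} = 3$ ($l{\left(w,T \right)} = 3 \cdot 1 = 3$)
$M = -32640$ ($M = \left(-1\right) 80 \cdot 136 \cdot 3 = \left(-80\right) 136 \cdot 3 = \left(-10880\right) 3 = -32640$)
$\frac{1}{\left(-5867461\right) \frac{1}{M}} = \frac{1}{\left(-5867461\right) \frac{1}{-32640}} = \frac{1}{\left(-5867461\right) \left(- \frac{1}{32640}\right)} = \frac{1}{\frac{5867461}{32640}} = \frac{32640}{5867461}$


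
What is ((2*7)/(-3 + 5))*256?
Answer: 1792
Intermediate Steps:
((2*7)/(-3 + 5))*256 = (14/2)*256 = (14*(½))*256 = 7*256 = 1792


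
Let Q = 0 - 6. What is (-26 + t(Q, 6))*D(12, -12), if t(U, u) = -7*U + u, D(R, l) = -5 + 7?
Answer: 44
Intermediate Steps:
Q = -6
D(R, l) = 2
t(U, u) = u - 7*U
(-26 + t(Q, 6))*D(12, -12) = (-26 + (6 - 7*(-6)))*2 = (-26 + (6 + 42))*2 = (-26 + 48)*2 = 22*2 = 44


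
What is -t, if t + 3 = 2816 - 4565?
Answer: 1752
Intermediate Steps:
t = -1752 (t = -3 + (2816 - 4565) = -3 - 1749 = -1752)
-t = -1*(-1752) = 1752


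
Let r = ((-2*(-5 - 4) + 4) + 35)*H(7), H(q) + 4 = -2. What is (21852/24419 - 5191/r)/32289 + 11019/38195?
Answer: 2976456125517853/10299475059554790 ≈ 0.28899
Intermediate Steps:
H(q) = -6 (H(q) = -4 - 2 = -6)
r = -342 (r = ((-2*(-5 - 4) + 4) + 35)*(-6) = ((-2*(-9) + 4) + 35)*(-6) = ((18 + 4) + 35)*(-6) = (22 + 35)*(-6) = 57*(-6) = -342)
(21852/24419 - 5191/r)/32289 + 11019/38195 = (21852/24419 - 5191/(-342))/32289 + 11019/38195 = (21852*(1/24419) - 5191*(-1/342))*(1/32289) + 11019*(1/38195) = (21852/24419 + 5191/342)*(1/32289) + 11019/38195 = (134232413/8351298)*(1/32289) + 11019/38195 = 134232413/269655061122 + 11019/38195 = 2976456125517853/10299475059554790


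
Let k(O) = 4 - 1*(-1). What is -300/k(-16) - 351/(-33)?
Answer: -543/11 ≈ -49.364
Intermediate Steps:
k(O) = 5 (k(O) = 4 + 1 = 5)
-300/k(-16) - 351/(-33) = -300/5 - 351/(-33) = -300*⅕ - 351*(-1/33) = -60 + 117/11 = -543/11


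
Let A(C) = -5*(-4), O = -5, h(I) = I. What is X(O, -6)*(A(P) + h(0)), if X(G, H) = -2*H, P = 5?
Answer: 240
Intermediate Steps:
A(C) = 20
X(O, -6)*(A(P) + h(0)) = (-2*(-6))*(20 + 0) = 12*20 = 240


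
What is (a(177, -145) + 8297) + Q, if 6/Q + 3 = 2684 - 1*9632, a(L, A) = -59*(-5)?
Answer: 19907662/2317 ≈ 8592.0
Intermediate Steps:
a(L, A) = 295
Q = -2/2317 (Q = 6/(-3 + (2684 - 1*9632)) = 6/(-3 + (2684 - 9632)) = 6/(-3 - 6948) = 6/(-6951) = 6*(-1/6951) = -2/2317 ≈ -0.00086319)
(a(177, -145) + 8297) + Q = (295 + 8297) - 2/2317 = 8592 - 2/2317 = 19907662/2317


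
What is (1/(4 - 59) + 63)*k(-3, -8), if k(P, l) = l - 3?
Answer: -3464/5 ≈ -692.80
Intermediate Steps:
k(P, l) = -3 + l
(1/(4 - 59) + 63)*k(-3, -8) = (1/(4 - 59) + 63)*(-3 - 8) = (1/(-55) + 63)*(-11) = (-1/55 + 63)*(-11) = (3464/55)*(-11) = -3464/5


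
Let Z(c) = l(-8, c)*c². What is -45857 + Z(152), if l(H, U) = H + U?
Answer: 3281119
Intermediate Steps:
Z(c) = c²*(-8 + c) (Z(c) = (-8 + c)*c² = c²*(-8 + c))
-45857 + Z(152) = -45857 + 152²*(-8 + 152) = -45857 + 23104*144 = -45857 + 3326976 = 3281119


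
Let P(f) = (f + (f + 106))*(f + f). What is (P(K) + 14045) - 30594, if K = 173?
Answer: 139843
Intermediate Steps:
P(f) = 2*f*(106 + 2*f) (P(f) = (f + (106 + f))*(2*f) = (106 + 2*f)*(2*f) = 2*f*(106 + 2*f))
(P(K) + 14045) - 30594 = (4*173*(53 + 173) + 14045) - 30594 = (4*173*226 + 14045) - 30594 = (156392 + 14045) - 30594 = 170437 - 30594 = 139843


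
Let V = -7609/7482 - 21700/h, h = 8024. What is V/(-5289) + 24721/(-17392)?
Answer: -490357938561895/345153065518224 ≈ -1.4207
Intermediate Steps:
V = -13963376/3752223 (V = -7609/7482 - 21700/8024 = -7609*1/7482 - 21700*1/8024 = -7609/7482 - 5425/2006 = -13963376/3752223 ≈ -3.7214)
V/(-5289) + 24721/(-17392) = -13963376/3752223/(-5289) + 24721/(-17392) = -13963376/3752223*(-1/5289) + 24721*(-1/17392) = 13963376/19845507447 - 24721/17392 = -490357938561895/345153065518224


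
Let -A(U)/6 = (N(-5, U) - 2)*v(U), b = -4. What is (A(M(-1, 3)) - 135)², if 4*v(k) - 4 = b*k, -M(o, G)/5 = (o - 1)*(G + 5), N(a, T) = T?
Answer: 1356964569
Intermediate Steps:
M(o, G) = -5*(-1 + o)*(5 + G) (M(o, G) = -5*(o - 1)*(G + 5) = -5*(-1 + o)*(5 + G))
v(k) = 1 - k (v(k) = 1 + (-4*k)/4 = 1 - k)
A(U) = -6*(1 - U)*(-2 + U) (A(U) = -6*(U - 2)*(1 - U) = -6*(-2 + U)*(1 - U) = -6*(1 - U)*(-2 + U))
(A(M(-1, 3)) - 135)² = (6*(-1 + (25 - 25*(-1) + 5*3 - 5*3*(-1)))*(-2 + (25 - 25*(-1) + 5*3 - 5*3*(-1))) - 135)² = (6*(-1 + (25 + 25 + 15 + 15))*(-2 + (25 + 25 + 15 + 15)) - 135)² = (6*(-1 + 80)*(-2 + 80) - 135)² = (6*79*78 - 135)² = (36972 - 135)² = 36837² = 1356964569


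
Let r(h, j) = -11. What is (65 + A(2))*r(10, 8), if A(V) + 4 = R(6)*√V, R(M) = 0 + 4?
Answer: -671 - 44*√2 ≈ -733.23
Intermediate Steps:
R(M) = 4
A(V) = -4 + 4*√V
(65 + A(2))*r(10, 8) = (65 + (-4 + 4*√2))*(-11) = (61 + 4*√2)*(-11) = -671 - 44*√2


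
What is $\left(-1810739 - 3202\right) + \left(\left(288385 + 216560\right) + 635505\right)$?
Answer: $-673491$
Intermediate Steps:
$\left(-1810739 - 3202\right) + \left(\left(288385 + 216560\right) + 635505\right) = -1813941 + \left(504945 + 635505\right) = -1813941 + 1140450 = -673491$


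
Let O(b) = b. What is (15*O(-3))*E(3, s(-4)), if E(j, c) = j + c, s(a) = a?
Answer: 45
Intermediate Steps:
E(j, c) = c + j
(15*O(-3))*E(3, s(-4)) = (15*(-3))*(-4 + 3) = -45*(-1) = 45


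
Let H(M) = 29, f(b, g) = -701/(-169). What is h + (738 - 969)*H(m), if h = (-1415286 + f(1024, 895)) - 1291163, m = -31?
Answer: -458521311/169 ≈ -2.7131e+6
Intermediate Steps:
f(b, g) = 701/169 (f(b, g) = -701*(-1/169) = 701/169)
h = -457389180/169 (h = (-1415286 + 701/169) - 1291163 = -239182633/169 - 1291163 = -457389180/169 ≈ -2.7064e+6)
h + (738 - 969)*H(m) = -457389180/169 + (738 - 969)*29 = -457389180/169 - 231*29 = -457389180/169 - 6699 = -458521311/169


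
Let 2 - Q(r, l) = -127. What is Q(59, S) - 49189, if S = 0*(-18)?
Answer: -49060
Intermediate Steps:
S = 0
Q(r, l) = 129 (Q(r, l) = 2 - 1*(-127) = 2 + 127 = 129)
Q(59, S) - 49189 = 129 - 49189 = -49060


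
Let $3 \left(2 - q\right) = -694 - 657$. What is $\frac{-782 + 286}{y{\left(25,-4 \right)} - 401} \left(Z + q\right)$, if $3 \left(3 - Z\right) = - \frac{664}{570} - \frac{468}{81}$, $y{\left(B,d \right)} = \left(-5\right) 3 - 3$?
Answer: $\frac{582237536}{1074735} \approx 541.75$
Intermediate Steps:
$y{\left(B,d \right)} = -18$ ($y{\left(B,d \right)} = -15 - 3 = -18$)
$Z = \frac{13631}{2565}$ ($Z = 3 - \frac{- \frac{664}{570} - \frac{468}{81}}{3} = 3 - \frac{\left(-664\right) \frac{1}{570} - \frac{52}{9}}{3} = 3 - \frac{- \frac{332}{285} - \frac{52}{9}}{3} = 3 - - \frac{5936}{2565} = 3 + \frac{5936}{2565} = \frac{13631}{2565} \approx 5.3142$)
$q = \frac{1357}{3}$ ($q = 2 - \frac{-694 - 657}{3} = 2 - - \frac{1351}{3} = 2 + \frac{1351}{3} = \frac{1357}{3} \approx 452.33$)
$\frac{-782 + 286}{y{\left(25,-4 \right)} - 401} \left(Z + q\right) = \frac{-782 + 286}{-18 - 401} \left(\frac{13631}{2565} + \frac{1357}{3}\right) = - \frac{496}{-419} \cdot \frac{1173866}{2565} = \left(-496\right) \left(- \frac{1}{419}\right) \frac{1173866}{2565} = \frac{496}{419} \cdot \frac{1173866}{2565} = \frac{582237536}{1074735}$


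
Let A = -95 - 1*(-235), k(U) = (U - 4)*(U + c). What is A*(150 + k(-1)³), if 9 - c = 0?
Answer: -8939000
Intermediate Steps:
c = 9 (c = 9 - 1*0 = 9 + 0 = 9)
k(U) = (-4 + U)*(9 + U) (k(U) = (U - 4)*(U + 9) = (-4 + U)*(9 + U))
A = 140 (A = -95 + 235 = 140)
A*(150 + k(-1)³) = 140*(150 + (-36 + (-1)² + 5*(-1))³) = 140*(150 + (-36 + 1 - 5)³) = 140*(150 + (-40)³) = 140*(150 - 64000) = 140*(-63850) = -8939000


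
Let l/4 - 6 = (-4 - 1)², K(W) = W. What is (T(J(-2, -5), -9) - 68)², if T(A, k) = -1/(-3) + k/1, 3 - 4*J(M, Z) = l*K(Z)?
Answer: 52900/9 ≈ 5877.8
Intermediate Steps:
l = 124 (l = 24 + 4*(-4 - 1)² = 24 + 4*(-5)² = 24 + 4*25 = 24 + 100 = 124)
J(M, Z) = ¾ - 31*Z
T(A, k) = ⅓ + k (T(A, k) = -1*(-⅓) + k*1 = ⅓ + k)
(T(J(-2, -5), -9) - 68)² = ((⅓ - 9) - 68)² = (-26/3 - 68)² = (-230/3)² = 52900/9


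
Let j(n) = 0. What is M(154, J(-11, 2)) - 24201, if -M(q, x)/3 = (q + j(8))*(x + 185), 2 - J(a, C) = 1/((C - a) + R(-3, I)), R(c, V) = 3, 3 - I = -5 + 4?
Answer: -884529/8 ≈ -1.1057e+5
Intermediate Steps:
I = 4 (I = 3 - (-5 + 4) = 3 - 1*(-1) = 3 + 1 = 4)
J(a, C) = 2 - 1/(3 + C - a) (J(a, C) = 2 - 1/((C - a) + 3) = 2 - 1/(3 + C - a))
M(q, x) = -3*q*(185 + x) (M(q, x) = -3*(q + 0)*(x + 185) = -3*q*(185 + x))
M(154, J(-11, 2)) - 24201 = 3*154*(-185 - (5 - 2*(-11) + 2*2)/(3 + 2 - 1*(-11))) - 24201 = 3*154*(-185 - (5 + 22 + 4)/(3 + 2 + 11)) - 24201 = 3*154*(-185 - 31/16) - 24201 = 3*154*(-2991/16) - 24201 = -690921/8 - 24201 = -884529/8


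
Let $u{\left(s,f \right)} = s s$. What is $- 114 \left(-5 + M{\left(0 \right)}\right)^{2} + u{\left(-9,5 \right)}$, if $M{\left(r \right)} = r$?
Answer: $-2769$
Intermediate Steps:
$u{\left(s,f \right)} = s^{2}$
$- 114 \left(-5 + M{\left(0 \right)}\right)^{2} + u{\left(-9,5 \right)} = - 114 \left(-5 + 0\right)^{2} + \left(-9\right)^{2} = - 114 \left(-5\right)^{2} + 81 = \left(-114\right) 25 + 81 = -2850 + 81 = -2769$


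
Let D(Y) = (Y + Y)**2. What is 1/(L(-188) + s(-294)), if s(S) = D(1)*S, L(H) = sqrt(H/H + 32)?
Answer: -392/460981 - sqrt(33)/1382943 ≈ -0.00085451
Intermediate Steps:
D(Y) = 4*Y**2 (D(Y) = (2*Y)**2 = 4*Y**2)
L(H) = sqrt(33) (L(H) = sqrt(1 + 32) = sqrt(33))
s(S) = 4*S (s(S) = (4*1**2)*S = (4*1)*S = 4*S)
1/(L(-188) + s(-294)) = 1/(sqrt(33) + 4*(-294)) = 1/(sqrt(33) - 1176) = 1/(-1176 + sqrt(33))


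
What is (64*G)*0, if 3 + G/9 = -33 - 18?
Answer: 0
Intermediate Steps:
G = -486 (G = -27 + 9*(-33 - 18) = -27 + 9*(-51) = -27 - 459 = -486)
(64*G)*0 = (64*(-486))*0 = -31104*0 = 0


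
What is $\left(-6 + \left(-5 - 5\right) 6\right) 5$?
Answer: $-330$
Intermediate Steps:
$\left(-6 + \left(-5 - 5\right) 6\right) 5 = \left(-6 - 60\right) 5 = \left(-66\right) 5 = -330$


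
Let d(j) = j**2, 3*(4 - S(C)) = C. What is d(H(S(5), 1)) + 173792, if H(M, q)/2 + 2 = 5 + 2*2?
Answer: 173988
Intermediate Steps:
S(C) = 4 - C/3
H(M, q) = 14 (H(M, q) = -4 + 2*(5 + 2*2) = -4 + 2*(5 + 4) = -4 + 2*9 = -4 + 18 = 14)
d(H(S(5), 1)) + 173792 = 14**2 + 173792 = 196 + 173792 = 173988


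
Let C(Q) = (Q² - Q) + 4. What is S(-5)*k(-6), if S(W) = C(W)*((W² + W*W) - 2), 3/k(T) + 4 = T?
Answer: -2448/5 ≈ -489.60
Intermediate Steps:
C(Q) = 4 + Q² - Q
k(T) = 3/(-4 + T)
S(W) = (-2 + 2*W²)*(4 + W² - W) (S(W) = (4 + W² - W)*((W² + W*W) - 2) = (4 + W² - W)*((W² + W²) - 2) = (4 + W² - W)*(2*W² - 2) = (4 + W² - W)*(-2 + 2*W²) = (-2 + 2*W²)*(4 + W² - W))
S(-5)*k(-6) = (2*(-1 + (-5)²)*(4 + (-5)² - 1*(-5)))*(3/(-4 - 6)) = (2*(-1 + 25)*(4 + 25 + 5))*(3/(-10)) = (2*24*34)*(3*(-⅒)) = 1632*(-3/10) = -2448/5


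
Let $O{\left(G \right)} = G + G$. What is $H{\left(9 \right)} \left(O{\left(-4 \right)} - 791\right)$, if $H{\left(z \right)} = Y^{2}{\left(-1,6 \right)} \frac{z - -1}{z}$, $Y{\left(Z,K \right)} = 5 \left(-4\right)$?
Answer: $- \frac{3196000}{9} \approx -3.5511 \cdot 10^{5}$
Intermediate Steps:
$Y{\left(Z,K \right)} = -20$
$O{\left(G \right)} = 2 G$
$H{\left(z \right)} = \frac{400 \left(1 + z\right)}{z}$ ($H{\left(z \right)} = \left(-20\right)^{2} \frac{z - -1}{z} = 400 \frac{z + 1}{z} = 400 \frac{1 + z}{z} = \frac{400 \left(1 + z\right)}{z}$)
$H{\left(9 \right)} \left(O{\left(-4 \right)} - 791\right) = \left(400 + \frac{400}{9}\right) \left(2 \left(-4\right) - 791\right) = \left(400 + 400 \cdot \frac{1}{9}\right) \left(-8 - 791\right) = \left(400 + \frac{400}{9}\right) \left(-799\right) = \frac{4000}{9} \left(-799\right) = - \frac{3196000}{9}$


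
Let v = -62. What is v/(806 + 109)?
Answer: -62/915 ≈ -0.067760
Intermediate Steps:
v/(806 + 109) = -62/(806 + 109) = -62/915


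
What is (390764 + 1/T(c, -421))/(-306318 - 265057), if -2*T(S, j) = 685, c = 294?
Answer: -267673338/391391875 ≈ -0.68390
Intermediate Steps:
T(S, j) = -685/2 (T(S, j) = -½*685 = -685/2)
(390764 + 1/T(c, -421))/(-306318 - 265057) = (390764 + 1/(-685/2))/(-306318 - 265057) = (390764 - 2/685)/(-571375) = (267673338/685)*(-1/571375) = -267673338/391391875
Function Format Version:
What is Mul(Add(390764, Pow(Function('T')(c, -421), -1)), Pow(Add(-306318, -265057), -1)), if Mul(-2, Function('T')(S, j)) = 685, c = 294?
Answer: Rational(-267673338, 391391875) ≈ -0.68390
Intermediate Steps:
Function('T')(S, j) = Rational(-685, 2) (Function('T')(S, j) = Mul(Rational(-1, 2), 685) = Rational(-685, 2))
Mul(Add(390764, Pow(Function('T')(c, -421), -1)), Pow(Add(-306318, -265057), -1)) = Mul(Add(390764, Pow(Rational(-685, 2), -1)), Pow(Add(-306318, -265057), -1)) = Mul(Add(390764, Rational(-2, 685)), Pow(-571375, -1)) = Mul(Rational(267673338, 685), Rational(-1, 571375)) = Rational(-267673338, 391391875)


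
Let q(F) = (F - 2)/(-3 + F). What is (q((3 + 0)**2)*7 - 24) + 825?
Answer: 4855/6 ≈ 809.17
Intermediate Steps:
q(F) = (-2 + F)/(-3 + F)
(q((3 + 0)**2)*7 - 24) + 825 = (((-2 + (3 + 0)**2)/(-3 + (3 + 0)**2))*7 - 24) + 825 = (((-2 + 3**2)/(-3 + 3**2))*7 - 24) + 825 = (((-2 + 9)/(-3 + 9))*7 - 24) + 825 = ((7/6)*7 - 24) + 825 = (49/6 - 24) + 825 = -95/6 + 825 = 4855/6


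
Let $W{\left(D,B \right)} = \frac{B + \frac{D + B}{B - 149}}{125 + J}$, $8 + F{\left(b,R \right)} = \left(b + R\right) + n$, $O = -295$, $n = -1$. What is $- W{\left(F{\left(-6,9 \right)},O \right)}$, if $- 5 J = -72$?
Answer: $\frac{38435}{18204} \approx 2.1114$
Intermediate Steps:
$J = \frac{72}{5}$ ($J = \left(- \frac{1}{5}\right) \left(-72\right) = \frac{72}{5} \approx 14.4$)
$F{\left(b,R \right)} = -9 + R + b$ ($F{\left(b,R \right)} = -8 - \left(1 - R - b\right) = -8 + \left(-1 + R + b\right) = -9 + R + b$)
$W{\left(D,B \right)} = \frac{5 B}{697} + \frac{5 \left(B + D\right)}{697 \left(-149 + B\right)}$ ($W{\left(D,B \right)} = \frac{B + \frac{D + B}{B - 149}}{125 + \frac{72}{5}} = \frac{B + \frac{B + D}{-149 + B}}{\frac{697}{5}} = \left(B + \frac{B + D}{-149 + B}\right) \frac{5}{697} = \frac{5 B}{697} + \frac{5 \left(B + D\right)}{697 \left(-149 + B\right)}$)
$- W{\left(F{\left(-6,9 \right)},O \right)} = - \frac{5 \left(\left(-9 + 9 - 6\right) + \left(-295\right)^{2} - -43660\right)}{697 \left(-149 - 295\right)} = - \frac{5 \left(-6 + 87025 + 43660\right)}{697 \left(-444\right)} = - \frac{5 \left(-1\right) 130679}{697 \cdot 444} = \left(-1\right) \left(- \frac{38435}{18204}\right) = \frac{38435}{18204}$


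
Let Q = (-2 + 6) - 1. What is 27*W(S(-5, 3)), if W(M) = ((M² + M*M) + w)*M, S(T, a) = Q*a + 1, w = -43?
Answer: 42390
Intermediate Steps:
Q = 3 (Q = 4 - 1 = 3)
S(T, a) = 1 + 3*a (S(T, a) = 3*a + 1 = 1 + 3*a)
W(M) = M*(-43 + 2*M²) (W(M) = ((M² + M*M) - 43)*M = ((M² + M²) - 43)*M = (2*M² - 43)*M = (-43 + 2*M²)*M = M*(-43 + 2*M²))
27*W(S(-5, 3)) = 27*((1 + 3*3)*(-43 + 2*(1 + 3*3)²)) = 27*((1 + 9)*(-43 + 2*(1 + 9)²)) = 27*(10*(-43 + 2*10²)) = 27*(10*(-43 + 2*100)) = 27*(10*(-43 + 200)) = 27*(10*157) = 27*1570 = 42390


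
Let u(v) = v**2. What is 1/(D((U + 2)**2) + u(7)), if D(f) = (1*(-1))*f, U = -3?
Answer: 1/48 ≈ 0.020833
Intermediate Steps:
D(f) = -f
1/(D((U + 2)**2) + u(7)) = 1/(-(-3 + 2)**2 + 7**2) = 1/(-1*(-1)**2 + 49) = 1/(-1*1 + 49) = 1/(-1 + 49) = 1/48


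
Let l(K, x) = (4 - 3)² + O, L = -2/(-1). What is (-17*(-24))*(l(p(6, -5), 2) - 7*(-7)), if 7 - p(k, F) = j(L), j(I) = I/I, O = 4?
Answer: 22032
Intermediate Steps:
L = 2 (L = -2*(-1) = 2)
j(I) = 1
p(k, F) = 6 (p(k, F) = 7 - 1*1 = 7 - 1 = 6)
l(K, x) = 5 (l(K, x) = (4 - 3)² + 4 = 1² + 4 = 1 + 4 = 5)
(-17*(-24))*(l(p(6, -5), 2) - 7*(-7)) = (-17*(-24))*(5 - 7*(-7)) = 408*(5 + 49) = 408*54 = 22032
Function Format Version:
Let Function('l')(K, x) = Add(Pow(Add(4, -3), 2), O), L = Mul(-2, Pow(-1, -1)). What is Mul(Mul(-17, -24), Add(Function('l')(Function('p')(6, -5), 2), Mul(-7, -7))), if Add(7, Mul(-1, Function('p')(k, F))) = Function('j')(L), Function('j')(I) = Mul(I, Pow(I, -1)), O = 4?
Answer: 22032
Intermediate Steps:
L = 2 (L = Mul(-2, -1) = 2)
Function('j')(I) = 1
Function('p')(k, F) = 6 (Function('p')(k, F) = Add(7, Mul(-1, 1)) = Add(7, -1) = 6)
Function('l')(K, x) = 5 (Function('l')(K, x) = Add(Pow(Add(4, -3), 2), 4) = Add(Pow(1, 2), 4) = Add(1, 4) = 5)
Mul(Mul(-17, -24), Add(Function('l')(Function('p')(6, -5), 2), Mul(-7, -7))) = Mul(Mul(-17, -24), Add(5, Mul(-7, -7))) = Mul(408, Add(5, 49)) = Mul(408, 54) = 22032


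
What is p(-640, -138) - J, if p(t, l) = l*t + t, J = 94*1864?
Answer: -87536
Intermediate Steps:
J = 175216
p(t, l) = t + l*t
p(-640, -138) - J = -640*(1 - 138) - 1*175216 = -640*(-137) - 175216 = 87680 - 175216 = -87536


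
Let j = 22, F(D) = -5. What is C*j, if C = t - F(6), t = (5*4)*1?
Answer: 550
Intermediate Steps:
t = 20 (t = 20*1 = 20)
C = 25 (C = 20 - 1*(-5) = 20 + 5 = 25)
C*j = 25*22 = 550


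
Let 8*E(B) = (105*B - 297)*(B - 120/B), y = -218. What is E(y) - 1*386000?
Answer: 106493137/436 ≈ 2.4425e+5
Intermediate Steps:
E(B) = (-297 + 105*B)*(B - 120/B)/8 (E(B) = ((105*B - 297)*(B - 120/B))/8 = ((-297 + 105*B)*(B - 120/B))/8 = (-297 + 105*B)*(B - 120/B)/8)
E(y) - 1*386000 = (-1575 + 4455/(-218) - 297/8*(-218) + (105/8)*(-218)²) - 1*386000 = (-1575 + 4455*(-1/218) + 32373/4 + (105/8)*47524) - 386000 = (-1575 - 4455/218 + 32373/4 + 1247505/2) - 386000 = 274789137/436 - 386000 = 106493137/436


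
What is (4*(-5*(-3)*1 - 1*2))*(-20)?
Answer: -1040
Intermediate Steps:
(4*(-5*(-3)*1 - 1*2))*(-20) = (4*(15*1 - 2))*(-20) = (4*(15 - 2))*(-20) = (4*13)*(-20) = 52*(-20) = -1040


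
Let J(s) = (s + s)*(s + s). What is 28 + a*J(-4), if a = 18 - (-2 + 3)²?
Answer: 1116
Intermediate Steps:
J(s) = 4*s² (J(s) = (2*s)*(2*s) = 4*s²)
a = 17 (a = 18 - 1*1² = 18 - 1*1 = 18 - 1 = 17)
28 + a*J(-4) = 28 + 17*(4*(-4)²) = 28 + 17*(4*16) = 28 + 17*64 = 28 + 1088 = 1116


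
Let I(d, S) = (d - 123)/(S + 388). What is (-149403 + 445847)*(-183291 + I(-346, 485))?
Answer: -47435045551328/873 ≈ -5.4336e+10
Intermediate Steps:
I(d, S) = (-123 + d)/(388 + S)
(-149403 + 445847)*(-183291 + I(-346, 485)) = (-149403 + 445847)*(-183291 + (-123 - 346)/(388 + 485)) = 296444*(-183291 - 469/873) = 296444*(-160013512/873) = -47435045551328/873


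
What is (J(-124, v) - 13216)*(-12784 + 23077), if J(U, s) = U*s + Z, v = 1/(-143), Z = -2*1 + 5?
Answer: -19446925155/143 ≈ -1.3599e+8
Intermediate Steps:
Z = 3 (Z = -2 + 5 = 3)
v = -1/143 ≈ -0.0069930
J(U, s) = 3 + U*s (J(U, s) = U*s + 3 = 3 + U*s)
(J(-124, v) - 13216)*(-12784 + 23077) = ((3 - 124*(-1/143)) - 13216)*(-12784 + 23077) = ((3 + 124/143) - 13216)*10293 = (553/143 - 13216)*10293 = -1889335/143*10293 = -19446925155/143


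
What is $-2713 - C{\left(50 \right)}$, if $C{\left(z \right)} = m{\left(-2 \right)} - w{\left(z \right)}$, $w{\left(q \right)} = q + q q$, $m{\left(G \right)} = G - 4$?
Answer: $-157$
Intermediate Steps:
$m{\left(G \right)} = -4 + G$
$w{\left(q \right)} = q + q^{2}$
$C{\left(z \right)} = -6 - z \left(1 + z\right)$ ($C{\left(z \right)} = \left(-4 - 2\right) - z \left(1 + z\right) = -6 - z \left(1 + z\right)$)
$-2713 - C{\left(50 \right)} = -2713 - \left(-6 - 50 \left(1 + 50\right)\right) = -2713 - \left(-6 - 50 \cdot 51\right) = -2713 - \left(-6 - 2550\right) = -2713 - -2556 = -2713 + 2556 = -157$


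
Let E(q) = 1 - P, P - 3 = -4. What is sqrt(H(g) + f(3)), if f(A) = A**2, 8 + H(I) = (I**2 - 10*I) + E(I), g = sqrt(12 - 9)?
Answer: sqrt(6 - 10*sqrt(3)) ≈ 3.3646*I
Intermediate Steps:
P = -1 (P = 3 - 4 = -1)
g = sqrt(3) ≈ 1.7320
E(q) = 2 (E(q) = 1 - 1*(-1) = 1 + 1 = 2)
H(I) = -6 + I**2 - 10*I (H(I) = -8 + ((I**2 - 10*I) + 2) = -8 + (2 + I**2 - 10*I) = -6 + I**2 - 10*I)
sqrt(H(g) + f(3)) = sqrt((-6 + (sqrt(3))**2 - 10*sqrt(3)) + 3**2) = sqrt((-6 + 3 - 10*sqrt(3)) + 9) = sqrt((-3 - 10*sqrt(3)) + 9) = sqrt(6 - 10*sqrt(3))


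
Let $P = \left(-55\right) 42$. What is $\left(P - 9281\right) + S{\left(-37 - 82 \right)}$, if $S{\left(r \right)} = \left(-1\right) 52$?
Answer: $-11643$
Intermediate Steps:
$S{\left(r \right)} = -52$
$P = -2310$
$\left(P - 9281\right) + S{\left(-37 - 82 \right)} = \left(-2310 - 9281\right) - 52 = -11591 - 52 = -11643$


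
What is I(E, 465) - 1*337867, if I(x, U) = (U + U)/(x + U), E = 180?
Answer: -14528219/43 ≈ -3.3787e+5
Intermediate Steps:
I(x, U) = 2*U/(U + x) (I(x, U) = (2*U)/(U + x) = 2*U/(U + x))
I(E, 465) - 1*337867 = 2*465/(465 + 180) - 1*337867 = 2*465/645 - 337867 = 2*465*(1/645) - 337867 = 62/43 - 337867 = -14528219/43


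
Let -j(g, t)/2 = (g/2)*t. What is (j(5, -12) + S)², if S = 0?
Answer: 3600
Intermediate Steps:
j(g, t) = -g*t (j(g, t) = -2*g/2*t = -g*t)
(j(5, -12) + S)² = (-1*5*(-12) + 0)² = (60 + 0)² = 60² = 3600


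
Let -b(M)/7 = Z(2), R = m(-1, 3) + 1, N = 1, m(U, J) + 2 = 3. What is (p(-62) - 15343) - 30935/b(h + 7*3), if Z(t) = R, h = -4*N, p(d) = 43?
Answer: -183265/14 ≈ -13090.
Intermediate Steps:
m(U, J) = 1 (m(U, J) = -2 + 3 = 1)
h = -4 (h = -4*1 = -4)
R = 2 (R = 1 + 1 = 2)
Z(t) = 2
b(M) = -14 (b(M) = -7*2 = -14)
(p(-62) - 15343) - 30935/b(h + 7*3) = (43 - 15343) - 30935/(-14) = -15300 - 30935*(-1/14) = -15300 + 30935/14 = -183265/14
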